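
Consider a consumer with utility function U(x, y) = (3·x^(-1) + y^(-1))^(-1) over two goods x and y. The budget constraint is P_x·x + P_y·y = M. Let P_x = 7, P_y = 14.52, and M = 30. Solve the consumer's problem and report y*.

From the CES first-order condition, 3·(y/x)^(2) = P_x/P_y.
Solve for the ratio: y/x = [(1/3)·P_x/P_y]^(0.5).
Substitute y = (y/x)·x into the budget: x* = M/(P_x + P_y·(y/x)).
Numerically y/x = 0.400871, so x* = 30/(7 + 14.52·0.400871) = 2.34 and y* = 0.400871·2.34 = 0.938.

y* = 0.938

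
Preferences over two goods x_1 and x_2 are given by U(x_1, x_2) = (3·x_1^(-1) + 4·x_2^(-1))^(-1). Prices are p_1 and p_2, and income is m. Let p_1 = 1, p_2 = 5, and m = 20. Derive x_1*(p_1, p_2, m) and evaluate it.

MU_x_1 ∝ 3·x_1^(-2), MU_x_2 ∝ 4·x_2^(-2), so MRS = (3/4)·(x_2/x_1)^(2) = p_1/p_2.
Hence x_2/x_1 = ((4/3)·p_1/p_2)^(1/(2)), i.e. raised to the 0.5 power.
Substitute x_2 = (x_2/x_1)·x_1 into the budget: x_1* = m/(p_1 + p_2·(x_2/x_1)).
Numerically x_2/x_1 = 0.516398, so x_1* = 20/(1 + 5·0.516398) = 5.5835.

x_1* = 5.5835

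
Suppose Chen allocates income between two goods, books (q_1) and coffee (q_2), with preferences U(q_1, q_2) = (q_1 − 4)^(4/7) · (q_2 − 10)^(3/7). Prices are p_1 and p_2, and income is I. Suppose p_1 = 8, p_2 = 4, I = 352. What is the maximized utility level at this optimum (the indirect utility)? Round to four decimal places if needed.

V = 23.7957

Let q_1' = q_1−4, q_2' = q_2−10. MRS = (4/3)·q_2'/q_1' = p_1/p_2.
Substituting into the budget: q_1* = 4 + 4/7·(I − 4·p_1 − 10·p_2)/p_1, and q_2* = 10 + 3/7·(…)/p_2.
Discretionary income = 352 − 4·8 − 10·4 = 280; q_1* = 4 + 4/7·280/8 = 24; q_2* = 10 + 3/7·280/4 = 40.
Utility at the optimum: U(24, 40) = 23.7957.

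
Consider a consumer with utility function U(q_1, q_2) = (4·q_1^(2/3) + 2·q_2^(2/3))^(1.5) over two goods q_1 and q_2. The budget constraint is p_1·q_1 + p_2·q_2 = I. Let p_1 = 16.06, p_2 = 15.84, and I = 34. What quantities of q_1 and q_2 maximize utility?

q_1* = 1.876, q_2* = 0.2444

MRS = MU_q_1/MU_q_2 = 2·(q_2/q_1)^(1/3). Set equal to p_1/p_2.
Solve for the ratio: q_2/q_1 = [(1/2)·p_1/p_2]^(3).
Substitute q_2 = (q_2/q_1)·q_1 into the budget: q_1* = I/(p_1 + p_2·(q_2/q_1)).
Numerically q_2/q_1 = 0.130281, so q_1* = 34/(16.06 + 15.84·0.130281) = 1.876 and q_2* = 0.130281·1.876 = 0.2444.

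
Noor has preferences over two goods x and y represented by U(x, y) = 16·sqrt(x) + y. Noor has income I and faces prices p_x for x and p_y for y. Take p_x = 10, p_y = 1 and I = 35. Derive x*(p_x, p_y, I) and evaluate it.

Solve: √x = 8·p_y/p_x, so x*(p_x,p_y) = (8·p_y/p_x)², and y* = (I − p_x·x*)/p_y.
Plugging in: x* = (8·1/10)² = 0.64.

x* = 0.64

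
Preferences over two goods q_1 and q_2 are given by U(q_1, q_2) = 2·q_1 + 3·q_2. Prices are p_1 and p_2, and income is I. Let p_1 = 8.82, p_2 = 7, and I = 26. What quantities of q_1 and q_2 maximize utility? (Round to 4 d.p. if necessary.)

q_1* = 0, q_2* = 3.7143

Numerically: q_1* = 0, q_2* = 3.7143.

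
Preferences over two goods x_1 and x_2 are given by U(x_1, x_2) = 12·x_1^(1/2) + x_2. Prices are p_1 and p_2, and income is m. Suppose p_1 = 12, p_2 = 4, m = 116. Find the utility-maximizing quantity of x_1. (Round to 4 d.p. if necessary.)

Utility is quasi-linear in x_2; the FOC for x_1 is 6/√x_1 = p_1/p_2.
Thus x_1* = (6·p_2/p_1)² — independent of m — with the rest of income spent on x_2.
Plugging in: x_1* = (6·4/12)² = 4.

x_1* = 4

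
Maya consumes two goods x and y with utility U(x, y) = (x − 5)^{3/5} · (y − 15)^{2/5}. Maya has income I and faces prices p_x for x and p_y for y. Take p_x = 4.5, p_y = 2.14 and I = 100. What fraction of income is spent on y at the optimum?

share on y = 0.5026

Substituting into the budget: x* = 5 + 0.6·(I − 5·p_x − 15·p_y)/p_x, and y* = 15 + 0.4·(…)/p_y.
Discretionary income = 100 − 5·4.5 − 15·2.14 = 45.4; x* = 5 + 0.6·45.4/4.5 = 11.0533; y* = 15 + 0.4·45.4/2.14 = 23.486.
Expenditure on y: 2.14·23.486 = 50.26; share = 0.5026.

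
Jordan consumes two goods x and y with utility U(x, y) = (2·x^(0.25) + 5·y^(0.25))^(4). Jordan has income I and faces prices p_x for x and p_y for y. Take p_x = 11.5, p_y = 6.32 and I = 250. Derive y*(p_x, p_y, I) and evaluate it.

MU_x ∝ 2·x^(-0.75), MU_y ∝ 5·y^(-0.75), so MRS = (2/5)·(y/x)^(0.75) = p_x/p_y.
Solve for the ratio: y/x = [(5/2)·p_x/p_y]^(4/3).
With the ratio pinned down, the budget gives x* = I/(p_x + p_y·(y/x)) and y* = (y/x)·x*.
Numerically y/x = 7.537506, so x* = 250/(11.5 + 6.32·7.537506) = 4.2275 and y* = 7.537506·4.2275 = 31.8646.

y* = 31.8646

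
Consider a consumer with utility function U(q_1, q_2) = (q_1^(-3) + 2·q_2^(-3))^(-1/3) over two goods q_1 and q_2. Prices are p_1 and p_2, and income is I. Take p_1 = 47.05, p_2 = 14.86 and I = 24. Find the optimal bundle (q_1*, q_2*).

With the ratio pinned down, the budget gives q_1* = I/(p_1 + p_2·(q_2/q_1)) and q_2* = (q_2/q_1)·q_1*.
Numerically q_2/q_1 = 1.586327, so q_1* = 24/(47.05 + 14.86·1.586327) = 0.3398 and q_2* = 1.586327·0.3398 = 0.5391.

q_1* = 0.3398, q_2* = 0.5391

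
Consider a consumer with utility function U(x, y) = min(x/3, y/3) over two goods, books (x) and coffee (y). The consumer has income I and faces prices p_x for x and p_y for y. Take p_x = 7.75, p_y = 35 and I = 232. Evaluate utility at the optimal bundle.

V = 1.809

With perfect complements, no substitution: consume in ratio x:y = 3:3.
Budget: p_x·x + p_y·x = I, so (3·p_x + 3·p_y)·x = 3·I.
Demand: x*(p_x,p_y,I) = 3·I/(3·p_x + 3·p_y), y* = 3·I/(3·p_x + 3·p_y).
Here 3·7.75 + 3·35 = 128.25, giving x* = 5.4269 and y* = 5.4269.
Utility at the optimum: U(5.4269, 5.4269) = 1.809.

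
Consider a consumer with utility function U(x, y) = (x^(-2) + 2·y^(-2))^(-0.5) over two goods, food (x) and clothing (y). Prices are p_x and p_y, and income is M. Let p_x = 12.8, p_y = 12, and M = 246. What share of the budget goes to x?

share on x = 0.4531

Substitute y = (y/x)·x into the budget: x* = M/(p_x + p_y·(y/x)).
Numerically y/x = 1.287319, so x* = 246/(12.8 + 12·1.287319) = 8.7086 and y* = 1.287319·8.7086 = 11.2108.
Expenditure on x: 12.8·8.7086 = 111.4705; share = 0.4531.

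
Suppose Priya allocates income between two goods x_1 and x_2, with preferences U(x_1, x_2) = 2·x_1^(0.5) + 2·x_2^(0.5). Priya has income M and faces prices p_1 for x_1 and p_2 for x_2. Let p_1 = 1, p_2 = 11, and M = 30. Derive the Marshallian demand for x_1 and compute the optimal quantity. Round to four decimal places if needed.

From the CES first-order condition, (x_2/x_1)^(0.5) = p_1/p_2.
Solve for the ratio: x_2/x_1 = [p_1/p_2]^(2).
With the ratio pinned down, the budget gives x_1* = M/(p_1 + p_2·(x_2/x_1)) and x_2* = (x_2/x_1)·x_1*.
Numerically x_2/x_1 = 0.008264, so x_1* = 30/(1 + 11·0.008264) = 27.5.

x_1* = 27.5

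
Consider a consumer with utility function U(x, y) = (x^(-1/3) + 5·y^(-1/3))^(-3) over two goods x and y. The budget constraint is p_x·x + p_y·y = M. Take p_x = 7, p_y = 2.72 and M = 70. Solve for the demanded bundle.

x* = 2.7473, y* = 18.6651

MU_x ∝ x^(-4/3), MU_y ∝ 5·y^(-4/3), so MRS = (1/5)·(y/x)^(4/3) = p_x/p_y.
Solve for the ratio: y/x = [5·p_x/p_y]^(0.75).
With the ratio pinned down, the budget gives x* = M/(p_x + p_y·(y/x)) and y* = (y/x)·x*.
Numerically y/x = 6.793981, so x* = 70/(7 + 2.72·6.793981) = 2.7473 and y* = 6.793981·2.7473 = 18.6651.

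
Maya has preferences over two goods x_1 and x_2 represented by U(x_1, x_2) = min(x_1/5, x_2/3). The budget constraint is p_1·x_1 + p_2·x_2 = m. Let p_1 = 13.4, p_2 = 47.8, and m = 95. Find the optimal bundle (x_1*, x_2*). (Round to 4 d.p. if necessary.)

Leontief preferences: the optimum is at the kink where x_1/5 = x_2/3, i.e. x_2 = (3/5)·x_1.
Budget: p_1·x_1 + p_2·(3/5)·x_1 = m, so (5·p_1 + 3·p_2)·x_1 = 5·m.
Demand: x_1*(p_1,p_2,m) = 5·m/(5·p_1 + 3·p_2), x_2* = 3·m/(5·p_1 + 3·p_2).
Here 5·13.4 + 3·47.8 = 210.4, giving x_1* = 2.2576 and x_2* = 1.3546.

x_1* = 2.2576, x_2* = 1.3546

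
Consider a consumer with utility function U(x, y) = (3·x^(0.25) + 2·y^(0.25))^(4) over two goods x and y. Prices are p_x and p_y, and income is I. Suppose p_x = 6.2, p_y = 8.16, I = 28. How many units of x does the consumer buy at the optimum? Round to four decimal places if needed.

From the CES first-order condition, (3/2)·(y/x)^(0.75) = p_x/p_y.
Solve for the ratio: y/x = [(2/3)·p_x/p_y]^(4/3).
Substitute y = (y/x)·x into the budget: x* = I/(p_x + p_y·(y/x)).
Numerically y/x = 0.403782, so x* = 28/(6.2 + 8.16·0.403782) = 2.949.

x* = 2.949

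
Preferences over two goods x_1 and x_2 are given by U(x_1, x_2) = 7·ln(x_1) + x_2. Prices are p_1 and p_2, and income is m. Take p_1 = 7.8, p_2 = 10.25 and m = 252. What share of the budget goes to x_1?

share on x_1 = 0.2847

So x_1*(p_1,p_2) = 7·p_2/p_1, independent of income; and x_2* = (m − 7·p_2)/p_2.
At the given prices: x_1* = 7·10.25/7.8 = 9.1987, and x_2* = 17.5854.
Expenditure on x_1: 7.8·9.1987 = 71.75; share = 0.2847.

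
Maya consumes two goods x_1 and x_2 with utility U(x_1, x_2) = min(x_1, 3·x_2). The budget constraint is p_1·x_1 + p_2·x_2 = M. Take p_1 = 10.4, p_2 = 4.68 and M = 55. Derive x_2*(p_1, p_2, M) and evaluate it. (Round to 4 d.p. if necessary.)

With perfect complements, no substitution: consume in ratio x_1:x_2 = 3:1.
Budget: p_1·x_1 + p_2·(1/3)·x_1 = M, so (3·p_1 + p_2)·x_1 = 3·M.
Demand: x_1*(p_1,p_2,M) = 3·M/(3·p_1 + p_2), x_2* = M/(3·p_1 + p_2).
Here 3·10.4 + 4.68 = 35.88, giving x_2* = 1.5329.

x_2* = 1.5329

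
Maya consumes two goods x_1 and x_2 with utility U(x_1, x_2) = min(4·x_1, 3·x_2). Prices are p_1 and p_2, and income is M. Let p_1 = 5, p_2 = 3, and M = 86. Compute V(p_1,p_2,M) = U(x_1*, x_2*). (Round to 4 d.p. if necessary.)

With perfect complements, no substitution: consume in ratio x_1:x_2 = 3:4.
Budget: p_1·x_1 + p_2·(4/3)·x_1 = M, so (3·p_1 + 4·p_2)·x_1 = 3·M.
Demand: x_1*(p_1,p_2,M) = 3·M/(3·p_1 + 4·p_2), x_2* = 4·M/(3·p_1 + 4·p_2).
Here 3·5 + 4·3 = 27, giving x_1* = 9.5556 and x_2* = 12.7407.
Utility at the optimum: U(9.5556, 12.7407) = 38.2222.

V = 38.2222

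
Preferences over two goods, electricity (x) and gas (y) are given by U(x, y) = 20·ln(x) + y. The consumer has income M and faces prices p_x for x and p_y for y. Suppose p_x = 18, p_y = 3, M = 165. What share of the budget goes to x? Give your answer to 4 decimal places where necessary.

MU_x = 20/x, MU_y = 1. Tangency: 20/x = p_x/p_y.
So x*(p_x,p_y) = 20·p_y/p_x, independent of income; and y* = (M − 20·p_y)/p_y.
At the given prices: x* = 20·3/18 = 3.3333, and y* = 35.
Expenditure on x: 18·3.3333 = 60; share = 0.3636.

share on x = 0.3636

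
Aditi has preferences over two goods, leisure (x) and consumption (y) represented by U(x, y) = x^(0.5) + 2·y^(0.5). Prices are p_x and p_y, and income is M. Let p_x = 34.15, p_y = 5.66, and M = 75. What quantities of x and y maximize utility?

x* = 0.0874, y* = 12.7237

Substitute y = (y/x)·x into the budget: x* = M/(p_x + p_y·(y/x)).
Numerically y/x = 145.615815, so x* = 75/(34.15 + 5.66·145.615815) = 0.0874 and y* = 145.615815·0.0874 = 12.7237.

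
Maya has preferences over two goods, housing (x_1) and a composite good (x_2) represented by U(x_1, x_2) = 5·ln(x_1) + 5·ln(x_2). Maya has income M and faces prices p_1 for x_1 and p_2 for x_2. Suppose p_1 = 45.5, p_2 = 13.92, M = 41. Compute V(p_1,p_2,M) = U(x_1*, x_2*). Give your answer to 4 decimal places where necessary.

Tangency: MRS = x_2/x_1 = p_1/p_2.
So 5·p_2·x_2 = 5·p_1·x_1; combined with the budget, a share 0.5 of income goes to x_1.
Demand: x_1*(p_1,p_2,M) = 0.5·M/p_1 and x_2* = 0.5·M/p_2.
At p_1=45.5, p_2=13.92, M=41: x_1* = 0.5·41/45.5 = 0.4505, x_2* = 1.4727.
Utility at the optimum: U(0.4505, 1.4727) = -2.0509.

V = -2.0509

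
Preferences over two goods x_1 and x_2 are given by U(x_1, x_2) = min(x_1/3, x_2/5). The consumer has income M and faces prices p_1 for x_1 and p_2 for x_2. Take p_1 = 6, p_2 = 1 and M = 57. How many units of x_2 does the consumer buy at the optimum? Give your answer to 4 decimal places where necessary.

x_2* = 12.3913

With perfect complements, no substitution: consume in ratio x_1:x_2 = 3:5.
Budget: p_1·x_1 + p_2·(5/3)·x_1 = M, so (3·p_1 + 5·p_2)·x_1 = 3·M.
Demand: x_1*(p_1,p_2,M) = 3·M/(3·p_1 + 5·p_2), x_2* = 5·M/(3·p_1 + 5·p_2).
Here 3·6 + 5·1 = 23, giving x_2* = 12.3913.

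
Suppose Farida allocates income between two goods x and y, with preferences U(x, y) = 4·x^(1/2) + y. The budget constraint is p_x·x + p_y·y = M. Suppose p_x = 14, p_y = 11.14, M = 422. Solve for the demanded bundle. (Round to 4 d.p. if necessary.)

Utility is quasi-linear in y; the FOC for x is 2/√x = p_x/p_y.
Thus x* = (2·p_y/p_x)² — independent of M — with the rest of income spent on y.
Plugging in: x* = (2·11.14/14)² = 2.5326, y* = 34.6987.

x* = 2.5326, y* = 34.6987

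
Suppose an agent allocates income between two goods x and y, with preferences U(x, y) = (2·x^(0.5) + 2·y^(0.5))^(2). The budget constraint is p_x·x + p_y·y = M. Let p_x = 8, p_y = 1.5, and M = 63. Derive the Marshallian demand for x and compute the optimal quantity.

x* = 1.2434

From the CES first-order condition, (y/x)^(0.5) = p_x/p_y.
Solve for the ratio: y/x = [p_x/p_y]^(2).
Substitute y = (y/x)·x into the budget: x* = M/(p_x + p_y·(y/x)).
Numerically y/x = 28.444444, so x* = 63/(8 + 1.5·28.444444) = 1.2434.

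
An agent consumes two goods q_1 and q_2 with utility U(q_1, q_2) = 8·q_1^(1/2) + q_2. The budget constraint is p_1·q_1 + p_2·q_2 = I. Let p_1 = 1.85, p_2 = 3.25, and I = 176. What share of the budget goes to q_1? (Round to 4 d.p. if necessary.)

share on q_1 = 0.519

MU_q_1 = 4/√q_1, MU_q_2 = 1. Tangency: 4/√q_1 = p_1/p_2.
Thus q_1* = (4·p_2/p_1)² — independent of I — with the rest of income spent on q_2.
Plugging in: q_1* = (4·3.25/1.85)² = 49.3791, q_2* = 26.0457.
Expenditure on q_1: 1.85·49.3791 = 91.3514; share = 0.519.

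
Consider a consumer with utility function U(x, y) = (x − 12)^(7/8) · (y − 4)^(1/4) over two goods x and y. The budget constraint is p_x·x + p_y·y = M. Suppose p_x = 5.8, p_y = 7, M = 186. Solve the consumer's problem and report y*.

This is Cobb-Douglas in (x−12, y−4): tangency gives 0.875·p_y·(y−4) = 0.25·p_x·(x−12).
Substituting into the budget: x* = 12 + 7/9·(M − 12·p_x − 4·p_y)/p_x, and y* = 4 + 2/9·(…)/p_y.
Discretionary income = 186 − 12·5.8 − 4·7 = 88.4; y* = 4 + 2/9·88.4/7 = 6.8063.

y* = 6.8063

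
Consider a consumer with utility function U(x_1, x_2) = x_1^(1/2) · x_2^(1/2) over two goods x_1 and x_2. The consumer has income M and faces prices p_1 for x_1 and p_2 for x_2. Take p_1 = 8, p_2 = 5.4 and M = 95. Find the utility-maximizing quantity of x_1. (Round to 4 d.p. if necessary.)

x_1* = 5.9375

Tangency: MRS = x_2/x_1 = p_1/p_2.
So 0.5·p_2·x_2 = 0.5·p_1·x_1; combined with the budget, a share 0.5 of income goes to x_1.
Demand: x_1*(p_1,p_2,M) = 0.5·M/p_1 and x_2* = 0.5·M/p_2.
At p_1=8, p_2=5.4, M=95: x_1* = 0.5·95/8 = 5.9375.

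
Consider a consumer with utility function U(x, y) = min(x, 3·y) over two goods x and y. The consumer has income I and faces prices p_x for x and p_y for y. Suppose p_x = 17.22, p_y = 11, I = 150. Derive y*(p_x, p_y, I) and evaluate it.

y* = 2.3939

With perfect complements, no substitution: consume in ratio x:y = 3:1.
Budget: p_x·x + p_y·(1/3)·x = I, so (3·p_x + p_y)·x = 3·I.
Demand: x*(p_x,p_y,I) = 3·I/(3·p_x + p_y), y* = I/(3·p_x + p_y).
Here 3·17.22 + 11 = 62.66, giving y* = 2.3939.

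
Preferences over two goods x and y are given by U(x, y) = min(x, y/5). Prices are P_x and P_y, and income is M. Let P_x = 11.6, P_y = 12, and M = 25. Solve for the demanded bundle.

x* = 0.3492, y* = 1.7458

With perfect complements, no substitution: consume in ratio x:y = 1:5.
Budget: P_x·x + P_y·5·x = M, so (P_x + 5·P_y)·x = M.
Demand: x*(P_x,P_y,M) = M/(P_x + 5·P_y), y* = 5·M/(P_x + 5·P_y).
Here 11.6 + 5·12 = 71.6, giving x* = 0.3492 and y* = 1.7458.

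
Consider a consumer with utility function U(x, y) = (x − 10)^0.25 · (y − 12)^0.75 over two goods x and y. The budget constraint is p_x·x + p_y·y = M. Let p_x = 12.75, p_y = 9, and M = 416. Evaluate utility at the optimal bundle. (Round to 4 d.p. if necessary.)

V = 10.4761

MRS = (1/3)·(y−12)/(x−10). Tangency with p_x/p_y gives y−12 = 3·(p_x/p_y)·(x−10).
After buying the subsistence bundle (10, 12), a share 0.25 of the remaining income goes to x: x* = 10 + 0.25·(M − 10p_x − 12p_y)/p_x.
Discretionary income = 416 − 10·12.75 − 12·9 = 180.5; x* = 10 + 0.25·180.5/12.75 = 13.5392; y* = 12 + 0.75·180.5/9 = 27.0417.
Utility at the optimum: U(13.5392, 27.0417) = 10.4761.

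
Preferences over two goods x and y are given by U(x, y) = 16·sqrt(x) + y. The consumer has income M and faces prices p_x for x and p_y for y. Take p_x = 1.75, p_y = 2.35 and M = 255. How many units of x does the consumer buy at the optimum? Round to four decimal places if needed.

x* = 115.409

Set MRS = p_x/p_y: 8·x^(−1/2) = p_x/p_y.
Solve: √x = 8·p_y/p_x, so x*(p_x,p_y) = (8·p_y/p_x)², and y* = (M − p_x·x*)/p_y.
Plugging in: x* = (8·2.35/1.75)² = 115.409.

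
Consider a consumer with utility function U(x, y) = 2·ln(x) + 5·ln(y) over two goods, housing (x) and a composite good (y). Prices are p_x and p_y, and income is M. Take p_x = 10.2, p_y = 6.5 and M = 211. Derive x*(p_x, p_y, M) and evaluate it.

The MRS is (2/5)·y/x. Set MRS = p_x/p_y.
Rearranging, p_y·y = (5/2)·p_x·x. Substituting into the budget gives p_x·x·(1 + (5/2)) = M.
Demand: x*(p_x,p_y,M) = 2/7·M/p_x and y* = 5/7·M/p_y.
At p_x=10.2, p_y=6.5, M=211: x* = 2/7·211/10.2 = 5.9104.

x* = 5.9104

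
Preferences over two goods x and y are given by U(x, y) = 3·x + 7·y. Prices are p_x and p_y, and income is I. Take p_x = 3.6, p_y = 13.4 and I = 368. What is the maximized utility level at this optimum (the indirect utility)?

V = 306.6667

Perfect substitutes: compare marginal utility per dollar. 3/p_x vs 7/p_y → 0.8333 vs 0.5224.
x gives more utility per dollar, so spend all income on x: x* = I/p_x, y* = 0.
Numerically: x* = 102.2222, y* = 0.
Utility at the optimum: U(102.2222, 0) = 306.6667.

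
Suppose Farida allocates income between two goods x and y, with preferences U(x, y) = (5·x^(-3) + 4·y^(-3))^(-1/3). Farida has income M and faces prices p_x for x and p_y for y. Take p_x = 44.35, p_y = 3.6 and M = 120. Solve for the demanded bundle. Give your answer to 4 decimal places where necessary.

x* = 2.3655, y* = 4.1913

Substitute y = (y/x)·x into the budget: x* = M/(p_x + p_y·(y/x)).
Numerically y/x = 1.771823, so x* = 120/(44.35 + 3.6·1.771823) = 2.3655 and y* = 1.771823·2.3655 = 4.1913.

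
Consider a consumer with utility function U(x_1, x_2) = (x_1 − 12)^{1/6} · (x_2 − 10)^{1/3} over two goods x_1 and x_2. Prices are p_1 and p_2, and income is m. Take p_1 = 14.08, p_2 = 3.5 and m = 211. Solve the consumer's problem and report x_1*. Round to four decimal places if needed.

MRS = (1/2)·(x_2−10)/(x_1−12). Tangency with p_1/p_2 gives x_2−10 = 2·(p_1/p_2)·(x_1−12).
Substituting into the budget: x_1* = 12 + 1/3·(m − 12·p_1 − 10·p_2)/p_1, and x_2* = 10 + 2/3·(…)/p_2.
Discretionary income = 211 − 12·14.08 − 10·3.5 = 7.04; x_1* = 12 + 1/3·7.04/14.08 = 12.1667.

x_1* = 12.1667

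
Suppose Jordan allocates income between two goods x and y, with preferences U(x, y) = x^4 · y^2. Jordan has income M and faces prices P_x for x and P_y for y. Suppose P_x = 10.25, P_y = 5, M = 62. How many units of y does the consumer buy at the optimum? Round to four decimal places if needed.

y* = 4.1333

Demand: x*(P_x,P_y,M) = 2/3·M/P_x and y* = 1/3·M/P_y.
At P_x=10.25, P_y=5, M=62: y* = 1/3·62/5 = 4.1333.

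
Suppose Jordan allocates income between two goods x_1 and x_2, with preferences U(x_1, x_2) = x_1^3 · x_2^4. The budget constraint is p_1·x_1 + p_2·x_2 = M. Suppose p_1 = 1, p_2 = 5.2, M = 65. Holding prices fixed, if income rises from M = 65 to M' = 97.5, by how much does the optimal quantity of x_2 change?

Tangency: MRS = (3/4)·x_2/x_1 = p_1/p_2.
Rearranging, p_2·x_2 = (4/3)·p_1·x_1. Substituting into the budget gives p_1·x_1·(1 + (4/3)) = M.
Demand: x_1*(p_1,p_2,M) = 3/7·M/p_1 and x_2* = 4/7·M/p_2.
At p_1=1, p_2=5.2, M=65: x_2* = 4/7·65/5.2 = 7.1429.
At M' = 97.5: x_2* = 10.7143. Change: 10.7143 − 7.1429 = 3.5714.

Δx_2* = 3.5714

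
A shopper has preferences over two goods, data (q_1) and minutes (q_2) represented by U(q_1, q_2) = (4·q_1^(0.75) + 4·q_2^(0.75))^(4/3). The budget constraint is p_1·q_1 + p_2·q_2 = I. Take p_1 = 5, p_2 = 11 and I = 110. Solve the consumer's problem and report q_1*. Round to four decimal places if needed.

MRS = MU_q_1/MU_q_2 = (q_2/q_1)^(0.25). Set equal to p_1/p_2.
Solve for the ratio: q_2/q_1 = [p_1/p_2]^(4).
Substitute q_2 = (q_2/q_1)·q_1 into the budget: q_1* = I/(p_1 + p_2·(q_2/q_1)).
Numerically q_2/q_1 = 0.042688, so q_1* = 110/(5 + 11·0.042688) = 20.1113.

q_1* = 20.1113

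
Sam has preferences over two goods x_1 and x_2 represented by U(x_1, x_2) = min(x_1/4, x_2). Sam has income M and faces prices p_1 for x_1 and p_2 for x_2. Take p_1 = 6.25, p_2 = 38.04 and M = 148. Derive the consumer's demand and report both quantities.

x_1* = 9.3909, x_2* = 2.3477

With perfect complements, no substitution: consume in ratio x_1:x_2 = 4:1.
Budget: p_1·x_1 + p_2·(1/4)·x_1 = M, so (4·p_1 + p_2)·x_1 = 4·M.
Demand: x_1*(p_1,p_2,M) = 4·M/(4·p_1 + p_2), x_2* = M/(4·p_1 + p_2).
Here 4·6.25 + 38.04 = 63.04, giving x_1* = 9.3909 and x_2* = 2.3477.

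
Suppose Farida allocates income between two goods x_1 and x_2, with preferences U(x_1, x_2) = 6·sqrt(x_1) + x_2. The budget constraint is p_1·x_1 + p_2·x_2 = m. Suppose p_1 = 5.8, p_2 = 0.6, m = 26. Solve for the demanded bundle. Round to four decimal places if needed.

x_1* = 0.0963, x_2* = 42.4023

MU_x_1 = 3/√x_1, MU_x_2 = 1. Tangency: 3/√x_1 = p_1/p_2.
Solve: √x_1 = 3·p_2/p_1, so x_1*(p_1,p_2) = (3·p_2/p_1)², and x_2* = (m − p_1·x_1*)/p_2.
Plugging in: x_1* = (3·0.6/5.8)² = 0.0963, x_2* = 42.4023.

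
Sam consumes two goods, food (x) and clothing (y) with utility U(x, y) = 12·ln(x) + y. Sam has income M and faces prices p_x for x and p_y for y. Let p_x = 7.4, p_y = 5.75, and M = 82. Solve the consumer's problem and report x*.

x* = 9.3243

MU_x = 12/x, MU_y = 1. Tangency: 12/x = p_x/p_y.
So x*(p_x,p_y) = 12·p_y/p_x, independent of income; and y* = (M − 12·p_y)/p_y.
At the given prices: x* = 12·5.75/7.4 = 9.3243.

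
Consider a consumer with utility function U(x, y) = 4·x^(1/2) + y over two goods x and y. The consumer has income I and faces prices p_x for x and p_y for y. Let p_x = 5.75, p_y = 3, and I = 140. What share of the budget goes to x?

Utility is quasi-linear in y; the FOC for x is 2/√x = p_x/p_y.
Thus x* = (2·p_y/p_x)² — independent of I — with the rest of income spent on y.
Plugging in: x* = (2·3/5.75)² = 1.0888, y* = 44.5797.
Expenditure on x: 5.75·1.0888 = 6.2609; share = 0.0447.

share on x = 0.0447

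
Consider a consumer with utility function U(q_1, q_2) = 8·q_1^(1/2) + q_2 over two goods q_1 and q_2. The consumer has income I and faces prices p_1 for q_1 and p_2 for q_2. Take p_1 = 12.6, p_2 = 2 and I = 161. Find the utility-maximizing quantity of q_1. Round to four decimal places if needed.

Plugging in: q_1* = (4·2/12.6)² = 0.4031.

q_1* = 0.4031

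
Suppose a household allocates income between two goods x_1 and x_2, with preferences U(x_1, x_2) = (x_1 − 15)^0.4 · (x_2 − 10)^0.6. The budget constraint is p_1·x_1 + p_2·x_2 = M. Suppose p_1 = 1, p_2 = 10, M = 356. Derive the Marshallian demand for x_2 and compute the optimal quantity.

x_2* = 24.46

MRS = (2/3)·(x_2−10)/(x_1−15). Tangency with p_1/p_2 gives x_2−10 = (3/2)·(p_1/p_2)·(x_1−15).
After buying the subsistence bundle (15, 10), a share 0.4 of the remaining income goes to x_1: x_1* = 15 + 0.4·(M − 15p_1 − 10p_2)/p_1.
Discretionary income = 356 − 15·1 − 10·10 = 241; x_2* = 10 + 0.6·241/10 = 24.46.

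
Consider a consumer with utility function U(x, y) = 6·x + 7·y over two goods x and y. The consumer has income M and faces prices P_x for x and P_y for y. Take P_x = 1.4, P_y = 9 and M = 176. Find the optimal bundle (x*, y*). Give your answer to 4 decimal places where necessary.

x* = 125.7143, y* = 0

Perfect substitutes: compare marginal utility per dollar. 6/P_x vs 7/P_y → 4.2857 vs 0.7778.
x gives more utility per dollar, so spend all income on x: x* = M/P_x, y* = 0.
Numerically: x* = 125.7143, y* = 0.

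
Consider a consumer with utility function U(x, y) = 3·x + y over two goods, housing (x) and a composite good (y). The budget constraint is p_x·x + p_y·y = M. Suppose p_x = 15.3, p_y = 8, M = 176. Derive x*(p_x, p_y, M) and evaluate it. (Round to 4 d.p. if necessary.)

x* = 11.5033

Linear utility — the consumer picks whichever good has higher MU/price: 3/15.3 = 0.1961 vs 1/8 = 0.125.
x gives more utility per dollar, so spend all income on x: x* = M/p_x, y* = 0.
Numerically: x* = 11.5033, y* = 0.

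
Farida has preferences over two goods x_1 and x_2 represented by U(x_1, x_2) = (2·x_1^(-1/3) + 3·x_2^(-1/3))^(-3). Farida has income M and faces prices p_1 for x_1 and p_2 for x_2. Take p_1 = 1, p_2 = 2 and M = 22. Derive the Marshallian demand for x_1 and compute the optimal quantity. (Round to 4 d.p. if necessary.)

MRS = MU_x_1/MU_x_2 = (2/3)·(x_2/x_1)^(4/3). Set equal to p_1/p_2.
Solve for the ratio: x_2/x_1 = [(3/2)·p_1/p_2]^(0.75).
Substitute x_2 = (x_2/x_1)·x_1 into the budget: x_1* = M/(p_1 + p_2·(x_2/x_1)).
Numerically x_2/x_1 = 0.805927, so x_1* = 22/(1 + 2·0.805927) = 8.4231.

x_1* = 8.4231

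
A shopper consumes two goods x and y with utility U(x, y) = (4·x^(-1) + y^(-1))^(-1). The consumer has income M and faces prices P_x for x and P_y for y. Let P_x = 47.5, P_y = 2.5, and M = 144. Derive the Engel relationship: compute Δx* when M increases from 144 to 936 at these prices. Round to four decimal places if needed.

MU_x ∝ 4·x^(-2), MU_y ∝ y^(-2), so MRS = 4·(y/x)^(2) = P_x/P_y.
Hence y/x = ((1/4)·P_x/P_y)^(1/(2)), i.e. raised to the 0.5 power.
With the ratio pinned down, the budget gives x* = M/(P_x + P_y·(y/x)) and y* = (y/x)·x*.
Numerically y/x = 2.179449, so x* = 144/(47.5 + 2.5·2.179449) = 2.7196.
At M' = 936: x* = 17.6775. Change: 17.6775 − 2.7196 = 14.9579.

Δx* = 14.9579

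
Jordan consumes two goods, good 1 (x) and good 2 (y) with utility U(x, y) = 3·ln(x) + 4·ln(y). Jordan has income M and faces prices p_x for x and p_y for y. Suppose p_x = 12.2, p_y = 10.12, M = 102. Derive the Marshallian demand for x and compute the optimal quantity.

MU_x/MU_y = (3·y)/(4·x); tangency sets this equal to p_x/p_y.
Rearranging, p_y·y = (4/3)·p_x·x. Substituting into the budget gives p_x·x·(1 + (4/3)) = M.
Demand: x*(p_x,p_y,M) = 3/7·M/p_x and y* = 4/7·M/p_y.
At p_x=12.2, p_y=10.12, M=102: x* = 3/7·102/12.2 = 3.5831.

x* = 3.5831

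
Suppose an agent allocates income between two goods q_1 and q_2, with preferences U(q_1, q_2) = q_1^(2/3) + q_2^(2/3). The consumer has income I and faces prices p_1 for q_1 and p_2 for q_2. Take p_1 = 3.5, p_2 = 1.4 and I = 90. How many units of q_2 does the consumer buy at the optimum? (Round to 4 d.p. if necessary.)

q_2* = 55.4187

MU_q_1 ∝ q_1^(-1/3), MU_q_2 ∝ q_2^(-1/3), so MRS = (q_2/q_1)^(1/3) = p_1/p_2.
Solve for the ratio: q_2/q_1 = [p_1/p_2]^(3).
With the ratio pinned down, the budget gives q_1* = I/(p_1 + p_2·(q_2/q_1)) and q_2* = (q_2/q_1)·q_1*.
Numerically q_2/q_1 = 15.625, so q_1* = 90/(3.5 + 1.4·15.625) = 3.5468 and q_2* = 15.625·3.5468 = 55.4187.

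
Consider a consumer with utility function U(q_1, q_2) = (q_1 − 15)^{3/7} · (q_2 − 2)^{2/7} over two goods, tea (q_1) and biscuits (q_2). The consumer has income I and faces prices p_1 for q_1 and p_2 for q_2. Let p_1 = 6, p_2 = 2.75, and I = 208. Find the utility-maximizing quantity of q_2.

q_2* = 18.3636

MRS = (3/2)·(q_2−2)/(q_1−15). Tangency with p_1/p_2 gives q_2−2 = (2/3)·(p_1/p_2)·(q_1−15).
Substituting into the budget: q_1* = 15 + 0.6·(I − 15·p_1 − 2·p_2)/p_1, and q_2* = 2 + 0.4·(…)/p_2.
Discretionary income = 208 − 15·6 − 2·2.75 = 112.5; q_2* = 2 + 0.4·112.5/2.75 = 18.3636.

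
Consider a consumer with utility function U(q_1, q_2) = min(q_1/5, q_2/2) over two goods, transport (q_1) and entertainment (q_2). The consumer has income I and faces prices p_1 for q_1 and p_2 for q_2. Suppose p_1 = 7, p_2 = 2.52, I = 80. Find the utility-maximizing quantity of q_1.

q_1* = 9.99

With perfect complements, no substitution: consume in ratio q_1:q_2 = 5:2.
Budget: p_1·q_1 + p_2·(2/5)·q_1 = I, so (5·p_1 + 2·p_2)·q_1 = 5·I.
Demand: q_1*(p_1,p_2,I) = 5·I/(5·p_1 + 2·p_2), q_2* = 2·I/(5·p_1 + 2·p_2).
Here 5·7 + 2·2.52 = 40.04, giving q_1* = 9.99.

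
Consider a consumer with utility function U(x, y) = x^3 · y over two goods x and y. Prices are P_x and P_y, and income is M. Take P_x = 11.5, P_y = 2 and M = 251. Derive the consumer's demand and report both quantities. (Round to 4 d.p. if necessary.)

MU_x/MU_y = (3·y)/(x); tangency sets this equal to P_x/P_y.
Rearranging, P_y·y = (1/3)·P_x·x. Substituting into the budget gives P_x·x·(1 + (1/3)) = M.
Demand: x*(P_x,P_y,M) = 0.75·M/P_x and y* = 0.25·M/P_y.
At P_x=11.5, P_y=2, M=251: x* = 0.75·251/11.5 = 16.3696, y* = 31.375.

x* = 16.3696, y* = 31.375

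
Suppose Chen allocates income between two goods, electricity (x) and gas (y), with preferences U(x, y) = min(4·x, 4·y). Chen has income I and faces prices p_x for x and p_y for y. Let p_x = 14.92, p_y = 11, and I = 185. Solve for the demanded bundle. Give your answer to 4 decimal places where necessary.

With perfect complements, no substitution: consume in ratio x:y = 4:4.
Budget: p_x·x + p_y·x = I, so (4·p_x + 4·p_y)·x = 4·I.
Demand: x*(p_x,p_y,I) = 4·I/(4·p_x + 4·p_y), y* = 4·I/(4·p_x + 4·p_y).
Here 4·14.92 + 4·11 = 103.68, giving x* = 7.1373 and y* = 7.1373.

x* = 7.1373, y* = 7.1373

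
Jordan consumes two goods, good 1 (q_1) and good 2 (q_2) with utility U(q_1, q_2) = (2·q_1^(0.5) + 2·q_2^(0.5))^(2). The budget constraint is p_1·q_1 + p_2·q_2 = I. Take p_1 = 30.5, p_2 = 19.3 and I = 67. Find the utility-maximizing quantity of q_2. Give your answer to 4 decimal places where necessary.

q_2* = 2.1261

Numerically q_2/q_1 = 2.497382, so q_1* = 67/(30.5 + 19.3·2.497382) = 0.8513 and q_2* = 2.497382·0.8513 = 2.1261.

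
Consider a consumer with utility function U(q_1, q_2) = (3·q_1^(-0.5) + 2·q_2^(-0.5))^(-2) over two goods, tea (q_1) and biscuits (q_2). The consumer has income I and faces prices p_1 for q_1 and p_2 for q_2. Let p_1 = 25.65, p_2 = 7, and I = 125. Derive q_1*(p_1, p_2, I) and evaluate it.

MU_q_1 ∝ 3·q_1^(-1.5), MU_q_2 ∝ 2·q_2^(-1.5), so MRS = (3/2)·(q_2/q_1)^(1.5) = p_1/p_2.
Hence q_2/q_1 = ((2/3)·p_1/p_2)^(1/(1.5)), i.e. raised to the 2/3 power.
With the ratio pinned down, the budget gives q_1* = I/(p_1 + p_2·(q_2/q_1)) and q_2* = (q_2/q_1)·q_1*.
Numerically q_2/q_1 = 1.813839, so q_1* = 125/(25.65 + 7·1.813839) = 3.2597.

q_1* = 3.2597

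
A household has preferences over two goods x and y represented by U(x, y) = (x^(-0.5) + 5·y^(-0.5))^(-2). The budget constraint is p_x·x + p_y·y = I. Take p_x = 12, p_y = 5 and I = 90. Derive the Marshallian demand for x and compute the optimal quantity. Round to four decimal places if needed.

MRS = MU_x/MU_y = (1/5)·(y/x)^(1.5). Set equal to p_x/p_y.
Hence y/x = (5·p_x/p_y)^(1/(1.5)), i.e. raised to the 2/3 power.
Substitute y = (y/x)·x into the budget: x* = I/(p_x + p_y·(y/x)).
Numerically y/x = 5.241483, so x* = 90/(12 + 5·5.241483) = 2.3556.

x* = 2.3556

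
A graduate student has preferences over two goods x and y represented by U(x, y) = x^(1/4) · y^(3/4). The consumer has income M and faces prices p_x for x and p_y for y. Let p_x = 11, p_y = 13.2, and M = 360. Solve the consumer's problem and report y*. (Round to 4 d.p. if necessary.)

MU_x/MU_y = (0.25·y)/(0.75·x); tangency sets this equal to p_x/p_y.
So 0.25·p_y·y = 0.75·p_x·x; combined with the budget, a share 0.25 of income goes to x.
Demand: x*(p_x,p_y,M) = 0.25·M/p_x and y* = 0.75·M/p_y.
At p_x=11, p_y=13.2, M=360: y* = 0.75·360/13.2 = 20.4545.

y* = 20.4545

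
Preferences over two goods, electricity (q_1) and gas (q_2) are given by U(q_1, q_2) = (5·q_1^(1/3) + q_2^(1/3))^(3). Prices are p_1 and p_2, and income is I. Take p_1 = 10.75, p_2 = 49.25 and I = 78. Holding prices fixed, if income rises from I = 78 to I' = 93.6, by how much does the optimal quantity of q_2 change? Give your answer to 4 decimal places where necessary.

From the CES first-order condition, 5·(q_2/q_1)^(2/3) = p_1/p_2.
Hence q_2/q_1 = ((1/5)·p_1/p_2)^(1/(2/3)), i.e. raised to the 1.5 power.
Substitute q_2 = (q_2/q_1)·q_1 into the budget: q_1* = I/(p_1 + p_2·(q_2/q_1)).
Numerically q_2/q_1 = 0.009121, so q_1* = 78/(10.75 + 49.25·0.009121) = 6.9648 and q_2* = 0.009121·6.9648 = 0.0635.
At I' = 93.6: q_2* = 0.0762. Change: 0.0762 − 0.0635 = 0.0127.

Δq_2* = 0.0127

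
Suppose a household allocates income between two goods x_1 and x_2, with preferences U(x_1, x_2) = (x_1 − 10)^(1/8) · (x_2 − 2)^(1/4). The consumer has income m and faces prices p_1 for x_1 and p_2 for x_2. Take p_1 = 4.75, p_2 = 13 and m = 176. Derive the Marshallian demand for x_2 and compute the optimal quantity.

x_2* = 7.2564

Let x_1' = x_1−10, x_2' = x_2−2. MRS = (1/2)·x_2'/x_1' = p_1/p_2.
After buying the subsistence bundle (10, 2), a share 1/3 of the remaining income goes to x_1: x_1* = 10 + 1/3·(m − 10p_1 − 2p_2)/p_1.
Discretionary income = 176 − 10·4.75 − 2·13 = 102.5; x_2* = 2 + 2/3·102.5/13 = 7.2564.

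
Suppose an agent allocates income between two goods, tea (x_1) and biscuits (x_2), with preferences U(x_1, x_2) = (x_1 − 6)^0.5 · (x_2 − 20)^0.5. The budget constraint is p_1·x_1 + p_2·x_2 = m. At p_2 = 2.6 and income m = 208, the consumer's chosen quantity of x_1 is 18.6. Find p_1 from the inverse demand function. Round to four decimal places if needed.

p_1 = 5

Let x_1' = x_1−6, x_2' = x_2−20. MRS = x_2'/x_1' = p_1/p_2.
After buying the subsistence bundle (6, 20), a share 0.5 of the remaining income goes to x_1: x_1* = 6 + 0.5·(m − 6p_1 − 20p_2)/p_1.
Set x_1* = 18.6 in the demand function and solve for p_1: p_1 = 5.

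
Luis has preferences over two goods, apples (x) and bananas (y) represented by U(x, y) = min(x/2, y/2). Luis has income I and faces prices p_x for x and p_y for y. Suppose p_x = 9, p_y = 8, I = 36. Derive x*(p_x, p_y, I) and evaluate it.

x* = 2.1176

Leontief preferences: the optimum is at the kink where x/2 = y/2, i.e. y = x.
Budget: p_x·x + p_y·x = I, so (2·p_x + 2·p_y)·x = 2·I.
Demand: x*(p_x,p_y,I) = 2·I/(2·p_x + 2·p_y), y* = 2·I/(2·p_x + 2·p_y).
Here 2·9 + 2·8 = 34, giving x* = 2.1176.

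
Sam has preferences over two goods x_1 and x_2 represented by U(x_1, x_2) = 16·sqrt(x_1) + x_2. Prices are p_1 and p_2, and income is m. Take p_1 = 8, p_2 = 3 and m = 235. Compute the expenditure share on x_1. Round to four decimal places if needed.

Utility is quasi-linear in x_2; the FOC for x_1 is 8/√x_1 = p_1/p_2.
Solve: √x_1 = 8·p_2/p_1, so x_1*(p_1,p_2) = (8·p_2/p_1)², and x_2* = (m − p_1·x_1*)/p_2.
Plugging in: x_1* = (8·3/8)² = 9, x_2* = 54.3333.
Expenditure on x_1: 8·9 = 72; share = 0.3064.

share on x_1 = 0.3064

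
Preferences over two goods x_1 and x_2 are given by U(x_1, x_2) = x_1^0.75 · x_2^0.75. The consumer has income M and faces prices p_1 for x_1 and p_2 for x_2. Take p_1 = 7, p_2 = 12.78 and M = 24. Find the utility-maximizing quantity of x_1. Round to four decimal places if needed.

x_1* = 1.7143

The MRS is x_2/x_1. Set MRS = p_1/p_2.
Rearranging, p_2·x_2 = p_1·x_1. Substituting into the budget gives p_1·x_1·(1 + 1) = M.
Demand: x_1*(p_1,p_2,M) = 0.5·M/p_1 and x_2* = 0.5·M/p_2.
At p_1=7, p_2=12.78, M=24: x_1* = 0.5·24/7 = 1.7143.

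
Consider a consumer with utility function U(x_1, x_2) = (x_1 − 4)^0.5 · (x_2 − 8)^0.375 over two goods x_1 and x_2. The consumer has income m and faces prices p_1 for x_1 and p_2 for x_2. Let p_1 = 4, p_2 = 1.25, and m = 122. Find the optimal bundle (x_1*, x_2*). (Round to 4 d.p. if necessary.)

Let x_1' = x_1−4, x_2' = x_2−8. MRS = (4/3)·x_2'/x_1' = p_1/p_2.
After buying the subsistence bundle (4, 8), a share 4/7 of the remaining income goes to x_1: x_1* = 4 + 4/7·(m − 4p_1 − 8p_2)/p_1.
Discretionary income = 122 − 4·4 − 8·1.25 = 96; x_1* = 4 + 4/7·96/4 = 17.7143; x_2* = 8 + 3/7·96/1.25 = 40.9143.

x_1* = 17.7143, x_2* = 40.9143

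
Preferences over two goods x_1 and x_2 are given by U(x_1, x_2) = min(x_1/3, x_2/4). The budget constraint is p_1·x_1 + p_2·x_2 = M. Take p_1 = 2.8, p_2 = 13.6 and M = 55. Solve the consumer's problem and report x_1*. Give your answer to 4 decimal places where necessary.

Leontief preferences: the optimum is at the kink where x_1/3 = x_2/4, i.e. x_2 = (4/3)·x_1.
Budget: p_1·x_1 + p_2·(4/3)·x_1 = M, so (3·p_1 + 4·p_2)·x_1 = 3·M.
Demand: x_1*(p_1,p_2,M) = 3·M/(3·p_1 + 4·p_2), x_2* = 4·M/(3·p_1 + 4·p_2).
Here 3·2.8 + 4·13.6 = 62.8, giving x_1* = 2.6274.

x_1* = 2.6274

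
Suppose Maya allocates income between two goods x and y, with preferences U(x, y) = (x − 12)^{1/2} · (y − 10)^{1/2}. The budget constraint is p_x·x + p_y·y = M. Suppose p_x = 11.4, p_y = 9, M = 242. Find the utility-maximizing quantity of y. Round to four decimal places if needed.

Let x' = x−12, y' = y−10. MRS = y'/x' = p_x/p_y.
After buying the subsistence bundle (12, 10), a share 0.5 of the remaining income goes to x: x* = 12 + 0.5·(M − 12p_x − 10p_y)/p_x.
Discretionary income = 242 − 12·11.4 − 10·9 = 15.2; y* = 10 + 0.5·15.2/9 = 10.8444.

y* = 10.8444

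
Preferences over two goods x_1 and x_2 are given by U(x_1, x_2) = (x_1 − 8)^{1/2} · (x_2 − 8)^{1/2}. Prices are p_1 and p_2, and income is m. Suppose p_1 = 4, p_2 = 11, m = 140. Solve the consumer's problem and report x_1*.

MRS = (x_2−8)/(x_1−8). Tangency with p_1/p_2 gives x_2−8 = (p_1/p_2)·(x_1−8).
After buying the subsistence bundle (8, 8), a share 0.5 of the remaining income goes to x_1: x_1* = 8 + 0.5·(m − 8p_1 − 8p_2)/p_1.
Discretionary income = 140 − 8·4 − 8·11 = 20; x_1* = 8 + 0.5·20/4 = 10.5.

x_1* = 10.5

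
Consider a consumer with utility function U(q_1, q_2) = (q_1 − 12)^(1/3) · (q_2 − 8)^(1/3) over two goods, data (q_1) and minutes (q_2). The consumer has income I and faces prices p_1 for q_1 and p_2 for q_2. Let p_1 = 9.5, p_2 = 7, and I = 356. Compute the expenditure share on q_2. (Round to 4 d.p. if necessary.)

This is Cobb-Douglas in (q_1−12, q_2−8): tangency gives 1/3·p_2·(q_2−8) = 1/3·p_1·(q_1−12).
After buying the subsistence bundle (12, 8), a share 0.5 of the remaining income goes to q_1: q_1* = 12 + 0.5·(I − 12p_1 − 8p_2)/p_1.
Discretionary income = 356 − 12·9.5 − 8·7 = 186; q_1* = 12 + 0.5·186/9.5 = 21.7895; q_2* = 8 + 0.5·186/7 = 21.2857.
Expenditure on q_2: 7·21.2857 = 149; share = 0.4185.

share on q_2 = 0.4185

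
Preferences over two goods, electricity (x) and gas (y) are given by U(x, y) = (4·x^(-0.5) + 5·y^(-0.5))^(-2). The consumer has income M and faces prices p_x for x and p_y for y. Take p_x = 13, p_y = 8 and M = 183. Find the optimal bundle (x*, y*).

x* = 7.0845, y* = 11.3627

From the CES first-order condition, (4/5)·(y/x)^(1.5) = p_x/p_y.
Solve for the ratio: y/x = [(5/4)·p_x/p_y]^(2/3).
With the ratio pinned down, the budget gives x* = M/(p_x + p_y·(y/x)) and y* = (y/x)·x*.
Numerically y/x = 1.603894, so x* = 183/(13 + 8·1.603894) = 7.0845 and y* = 1.603894·7.0845 = 11.3627.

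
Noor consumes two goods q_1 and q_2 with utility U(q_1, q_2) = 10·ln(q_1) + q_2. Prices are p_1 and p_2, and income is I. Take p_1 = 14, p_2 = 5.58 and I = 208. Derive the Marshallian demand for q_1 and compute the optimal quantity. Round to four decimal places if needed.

So q_1*(p_1,p_2) = 10·p_2/p_1, independent of income; and q_2* = (I − 10·p_2)/p_2.
At the given prices: q_1* = 10·5.58/14 = 3.9857.

q_1* = 3.9857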